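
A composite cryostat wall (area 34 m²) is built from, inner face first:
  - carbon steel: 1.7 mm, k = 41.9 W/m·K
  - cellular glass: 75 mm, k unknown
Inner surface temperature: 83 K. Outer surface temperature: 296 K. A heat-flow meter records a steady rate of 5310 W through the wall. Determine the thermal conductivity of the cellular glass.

Using the resistance-network approach (series):
R_carbon steel = L/(kA) = 0.0017/(41.9×34) = 1.193×10^-6 K/W
Sum of known resistances R_other = 1.193×10^-6 K/W
Total R = ΔT/Q = 213/5310 = 0.04011 K/W
R_cellular glass = R_total − R_other = 0.04011 K/W
k = L/(R·A) = 0.075/(0.04011×34)

k ≈ 0.055 W/(m·K)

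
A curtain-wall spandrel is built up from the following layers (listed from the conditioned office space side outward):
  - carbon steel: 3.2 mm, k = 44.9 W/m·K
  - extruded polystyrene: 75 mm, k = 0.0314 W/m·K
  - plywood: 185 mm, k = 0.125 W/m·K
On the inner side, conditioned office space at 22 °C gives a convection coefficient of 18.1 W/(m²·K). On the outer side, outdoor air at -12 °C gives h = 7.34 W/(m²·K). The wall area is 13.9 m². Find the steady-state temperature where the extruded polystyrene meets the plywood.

T ≈ 1.53 °C

Series thermal resistances:
R_inner film = 1/(h_i·A) = 1/(18.1×13.9) = 0.003975 K/W
R_carbon steel = L/(kA) = 0.0032/(44.9×13.9) = 5.127×10^-6 K/W
R_extruded polystyrene = L/(kA) = 0.075/(0.0314×13.9) = 0.1718 K/W
R_plywood = L/(kA) = 0.185/(0.125×13.9) = 0.1065 K/W
R_outer film = 1/(h_o·A) = 1/(7.34×13.9) = 0.009801 K/W
R_total = 0.2921 K/W;  Q = ΔT/R_total = 34/0.2921 = 116.4 W
T_interface = T_inner − Q·ΣR(inner→interface) = 22 − 116×0.1758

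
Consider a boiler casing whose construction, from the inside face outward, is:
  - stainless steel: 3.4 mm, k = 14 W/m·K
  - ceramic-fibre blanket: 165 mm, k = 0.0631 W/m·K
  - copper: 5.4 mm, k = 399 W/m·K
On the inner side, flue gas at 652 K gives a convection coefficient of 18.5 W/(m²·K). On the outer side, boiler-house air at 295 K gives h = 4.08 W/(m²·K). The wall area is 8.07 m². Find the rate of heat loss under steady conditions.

Q ≈ 989 W

Thermal resistances in series:
R_inner film = 1/(h_i·A) = 1/(18.5×8.07) = 0.006698 K/W
R_stainless steel = L/(kA) = 0.0034/(14×8.07) = 3.009×10^-5 K/W
R_ceramic-fibre blanket = L/(kA) = 0.165/(0.0631×8.07) = 0.324 K/W
R_copper = L/(kA) = 0.0054/(399×8.07) = 1.677×10^-6 K/W
R_outer film = 1/(h_o·A) = 1/(4.08×8.07) = 0.03037 K/W
R_total = 0.3611 K/W
Q = ΔT / R_total = 357 / 0.3611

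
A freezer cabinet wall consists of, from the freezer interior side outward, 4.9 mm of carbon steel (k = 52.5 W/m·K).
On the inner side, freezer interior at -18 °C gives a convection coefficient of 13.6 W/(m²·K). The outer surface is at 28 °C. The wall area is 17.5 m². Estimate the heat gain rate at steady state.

Q ≈ 10900 W

Thermal resistances in series:
R_inner film = 1/(h_i·A) = 1/(13.6×17.5) = 0.004202 K/W
R_carbon steel = L/(kA) = 0.0049/(52.5×17.5) = 5.333×10^-6 K/W
R_total = 0.004207 K/W
Q = ΔT / R_total = 46 / 0.004207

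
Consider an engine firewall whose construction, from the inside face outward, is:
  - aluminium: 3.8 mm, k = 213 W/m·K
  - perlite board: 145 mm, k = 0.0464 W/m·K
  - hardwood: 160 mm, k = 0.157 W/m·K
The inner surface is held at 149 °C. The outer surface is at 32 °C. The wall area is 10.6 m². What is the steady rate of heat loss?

Q ≈ 299 W

Thermal resistances in series:
R_aluminium = L/(kA) = 0.0038/(213×10.6) = 1.683×10^-6 K/W
R_perlite board = L/(kA) = 0.145/(0.0464×10.6) = 0.2948 K/W
R_hardwood = L/(kA) = 0.16/(0.157×10.6) = 0.09614 K/W
R_total = 0.391 K/W
Q = ΔT / R_total = 117 / 0.391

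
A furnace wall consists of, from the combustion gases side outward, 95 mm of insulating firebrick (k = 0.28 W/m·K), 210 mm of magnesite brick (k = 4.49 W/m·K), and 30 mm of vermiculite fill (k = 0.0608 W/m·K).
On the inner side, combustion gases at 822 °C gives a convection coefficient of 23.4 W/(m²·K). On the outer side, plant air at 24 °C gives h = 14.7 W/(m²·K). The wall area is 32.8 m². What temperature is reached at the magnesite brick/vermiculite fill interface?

Treating each layer as a thermal resistance in series:
R_inner film = 1/(h_i·A) = 1/(23.4×32.8) = 0.001303 K/W
R_insulating firebrick = L/(kA) = 0.095/(0.28×32.8) = 0.01034 K/W
R_magnesite brick = L/(kA) = 0.21/(4.49×32.8) = 0.001426 K/W
R_vermiculite fill = L/(kA) = 0.03/(0.0608×32.8) = 0.01504 K/W
R_outer film = 1/(h_o·A) = 1/(14.7×32.8) = 0.002074 K/W
R_total = 0.03019 K/W;  Q = ΔT/R_total = 798/0.03019 = 26430 W
T_interface = T_inner − Q·ΣR(inner→interface) = 822 − 26400×0.01307

T ≈ 476 °C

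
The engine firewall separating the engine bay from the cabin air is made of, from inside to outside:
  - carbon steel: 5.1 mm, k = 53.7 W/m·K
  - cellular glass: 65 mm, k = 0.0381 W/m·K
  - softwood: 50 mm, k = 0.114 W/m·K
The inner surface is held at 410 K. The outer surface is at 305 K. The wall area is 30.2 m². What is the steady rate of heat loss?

Thermal resistances in series:
R_carbon steel = L/(kA) = 0.0051/(53.7×30.2) = 3.145×10^-6 K/W
R_cellular glass = L/(kA) = 0.065/(0.0381×30.2) = 0.05649 K/W
R_softwood = L/(kA) = 0.05/(0.114×30.2) = 0.01452 K/W
R_total = 0.07102 K/W
Q = ΔT / R_total = 105 / 0.07102

Q ≈ 1480 W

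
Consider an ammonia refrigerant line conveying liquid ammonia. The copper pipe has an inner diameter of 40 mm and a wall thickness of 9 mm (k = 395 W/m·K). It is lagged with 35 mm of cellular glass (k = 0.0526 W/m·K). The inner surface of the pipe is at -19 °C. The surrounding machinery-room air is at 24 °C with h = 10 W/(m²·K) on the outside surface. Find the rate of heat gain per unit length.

Per-layer cylindrical resistances, series-summed:
R_copper pipe wall = ln(29/20)/(2π×395×1) = 1.497×10^-4 K/W
R_cellular glass = ln(64/29)/(2π×0.0526×1) = 2.395 K/W
R_outer film = 1/(h_o·2πr_oL) = 1/(10×2π×0.064×1) = 0.2487 K/W
R_total = 2.644 K/W
Q = ΔT/R_total = 43/2.644

q′ ≈ 16.3 W/m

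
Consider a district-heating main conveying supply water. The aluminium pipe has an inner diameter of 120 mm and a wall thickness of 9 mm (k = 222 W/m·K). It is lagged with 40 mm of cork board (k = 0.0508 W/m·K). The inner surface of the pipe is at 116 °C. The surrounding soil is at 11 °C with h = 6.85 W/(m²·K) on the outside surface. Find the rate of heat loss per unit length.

Per-layer cylindrical resistances, series-summed:
R_aluminium pipe wall = ln(69/60)/(2π×222×1) = 1.002×10^-4 K/W
R_cork board = ln(109/69)/(2π×0.0508×1) = 1.433 K/W
R_outer film = 1/(h_o·2πr_oL) = 1/(6.85×2π×0.109×1) = 0.2132 K/W
R_total = 1.646 K/W
Q = ΔT/R_total = 105/1.646

q′ ≈ 63.8 W/m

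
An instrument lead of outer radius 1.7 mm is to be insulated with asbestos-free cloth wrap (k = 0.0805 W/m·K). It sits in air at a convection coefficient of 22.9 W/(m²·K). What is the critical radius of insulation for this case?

For a cylinder r_cr = k/h = 0.0805/22.9
r_cr = 3.52 mm; since the bare radius (1.7 mm) is below r_cr, adding a thin layer of insulation will *increase* heat loss.

r_cr ≈ 3.52 mm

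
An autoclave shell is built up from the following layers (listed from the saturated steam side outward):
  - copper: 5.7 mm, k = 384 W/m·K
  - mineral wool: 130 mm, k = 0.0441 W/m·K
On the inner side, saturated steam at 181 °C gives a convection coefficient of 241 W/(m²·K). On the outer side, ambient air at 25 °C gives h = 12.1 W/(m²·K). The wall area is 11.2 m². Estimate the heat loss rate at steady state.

Q ≈ 576 W

Using the resistance-network approach (series):
R_inner film = 1/(h_i·A) = 1/(241×11.2) = 3.705×10^-4 K/W
R_copper = L/(kA) = 0.0057/(384×11.2) = 1.325×10^-6 K/W
R_mineral wool = L/(kA) = 0.13/(0.0441×11.2) = 0.2632 K/W
R_outer film = 1/(h_o·A) = 1/(12.1×11.2) = 0.007379 K/W
R_total = 0.271 K/W
Q = ΔT / R_total = 156 / 0.271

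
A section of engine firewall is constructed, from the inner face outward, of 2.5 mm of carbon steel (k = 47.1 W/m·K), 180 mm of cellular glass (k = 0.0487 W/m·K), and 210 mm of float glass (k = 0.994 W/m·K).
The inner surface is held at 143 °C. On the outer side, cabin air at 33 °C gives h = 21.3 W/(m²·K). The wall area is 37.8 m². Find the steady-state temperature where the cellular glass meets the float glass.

T ≈ 40.2 °C

Treating each layer as a thermal resistance in series:
R_carbon steel = L/(kA) = 0.0025/(47.1×37.8) = 1.404×10^-6 K/W
R_cellular glass = L/(kA) = 0.18/(0.0487×37.8) = 0.09778 K/W
R_float glass = L/(kA) = 0.21/(0.994×37.8) = 0.005589 K/W
R_outer film = 1/(h_o·A) = 1/(21.3×37.8) = 0.001242 K/W
R_total = 0.1046 K/W;  Q = ΔT/R_total = 110/0.1046 = 1051 W
T_interface = T_inner − Q·ΣR(inner→interface) = 143 − 1050×0.09778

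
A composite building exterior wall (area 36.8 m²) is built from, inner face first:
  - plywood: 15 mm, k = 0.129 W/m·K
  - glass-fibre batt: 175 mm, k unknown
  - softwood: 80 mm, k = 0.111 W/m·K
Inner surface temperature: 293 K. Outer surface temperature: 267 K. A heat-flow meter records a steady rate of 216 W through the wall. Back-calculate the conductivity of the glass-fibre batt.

k ≈ 0.0487 W/(m·K)

Thermal resistances in series:
R_plywood = L/(kA) = 0.015/(0.129×36.8) = 0.00316 K/W
R_softwood = L/(kA) = 0.08/(0.111×36.8) = 0.01958 K/W
Sum of known resistances R_other = 0.02274 K/W
Total R = ΔT/Q = 26/216 = 0.1204 K/W
R_glass-fibre batt = R_total − R_other = 0.09763 K/W
k = L/(R·A) = 0.175/(0.09763×36.8)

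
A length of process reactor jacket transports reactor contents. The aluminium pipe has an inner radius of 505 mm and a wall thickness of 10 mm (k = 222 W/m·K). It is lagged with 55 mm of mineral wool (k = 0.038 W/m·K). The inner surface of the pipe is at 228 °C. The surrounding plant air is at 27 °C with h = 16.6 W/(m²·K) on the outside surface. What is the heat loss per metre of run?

Treating each annulus and film as a series resistance:
R_aluminium pipe wall = ln(515/505)/(2π×222×1) = 1.406×10^-5 K/W
R_mineral wool = ln(570/515)/(2π×0.038×1) = 0.425 K/W
R_outer film = 1/(h_o·2πr_oL) = 1/(16.6×2π×0.57×1) = 0.01682 K/W
R_total = 0.4418 K/W
Q = ΔT/R_total = 201/0.4418

q′ ≈ 455 W/m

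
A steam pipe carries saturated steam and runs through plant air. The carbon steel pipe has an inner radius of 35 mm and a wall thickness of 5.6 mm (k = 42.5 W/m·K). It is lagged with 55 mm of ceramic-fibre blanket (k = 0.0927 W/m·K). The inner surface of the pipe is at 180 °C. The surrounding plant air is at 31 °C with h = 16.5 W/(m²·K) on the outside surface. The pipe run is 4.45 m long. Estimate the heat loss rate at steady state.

Q ≈ 422 W

For a radial system each layer contributes R = ln(r_out/r_in)/(2πkL); films add R = 1/(hA).
R_carbon steel pipe wall = ln(40.6/35)/(2π×42.5×4.45) = 1.249×10^-4 K/W
R_ceramic-fibre blanket = ln(95.6/40.6)/(2π×0.0927×4.45) = 0.3304 K/W
R_outer film = 1/(h_o·2πr_oL) = 1/(16.5×2π×0.0956×4.45) = 0.02267 K/W
R_total = 0.3532 K/W
Q = ΔT/R_total = 149/0.3532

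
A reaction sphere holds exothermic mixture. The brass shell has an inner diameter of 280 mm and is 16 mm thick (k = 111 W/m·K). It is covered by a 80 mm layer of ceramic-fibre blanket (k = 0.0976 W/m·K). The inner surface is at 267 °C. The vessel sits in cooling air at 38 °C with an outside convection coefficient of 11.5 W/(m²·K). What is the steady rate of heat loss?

Q ≈ 121 W

Radial (spherical) resistances in series:
R_brass shell = (1/0.14 − 1/0.156)/(4π×111) = 5.252×10^-4 K/W
R_ceramic-fibre blanket = (1/0.156 − 1/0.236)/(4π×0.0976) = 1.772 K/W
R_outer film = 1/(h·4πr_o²) = 1/(11.5×4π×0.236²) = 0.1242 K/W
R_total = 1.896 K/W
Q = ΔT/R_total = 229/1.896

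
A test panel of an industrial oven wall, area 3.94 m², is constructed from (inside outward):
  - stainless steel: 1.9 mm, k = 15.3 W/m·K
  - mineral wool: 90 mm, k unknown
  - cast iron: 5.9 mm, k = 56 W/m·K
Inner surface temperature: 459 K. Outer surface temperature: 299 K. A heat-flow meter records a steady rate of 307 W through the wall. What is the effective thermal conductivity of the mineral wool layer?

k ≈ 0.0438 W/(m·K)

Model the wall as resistances in series:
R_stainless steel = L/(kA) = 0.0019/(15.3×3.94) = 3.152×10^-5 K/W
R_cast iron = L/(kA) = 0.0059/(56×3.94) = 2.674×10^-5 K/W
Sum of known resistances R_other = 5.826×10^-5 K/W
Total R = ΔT/Q = 160/307 = 0.5212 K/W
R_mineral wool = R_total − R_other = 0.5211 K/W
k = L/(R·A) = 0.09/(0.5211×3.94)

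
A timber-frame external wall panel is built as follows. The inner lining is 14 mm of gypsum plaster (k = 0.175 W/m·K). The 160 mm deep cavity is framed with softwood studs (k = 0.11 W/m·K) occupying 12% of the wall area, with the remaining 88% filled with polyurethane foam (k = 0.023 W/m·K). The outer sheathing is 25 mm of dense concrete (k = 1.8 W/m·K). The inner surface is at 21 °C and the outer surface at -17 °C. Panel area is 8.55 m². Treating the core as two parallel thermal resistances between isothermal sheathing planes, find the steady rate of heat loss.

Q ≈ 66.6 W

Sheathing layers in series; stud and cavity paths in parallel between them.
R_inner = 0.014/(0.175×8.55) = 0.009357 K/W
R_stud  = 0.16/(0.11×0.12×8.55) = 1.418 K/W
R_cav   = 0.16/(0.023×0.88×8.55) = 0.9246 K/W
1/R_core = 1/R_stud + 1/R_cav → R_core = 0.5596 K/W
R_outer = 0.025/(1.8×8.55) = 0.001624 K/W
R_total = 0.5706 K/W
Q = ΔT/R_total = 38/0.5706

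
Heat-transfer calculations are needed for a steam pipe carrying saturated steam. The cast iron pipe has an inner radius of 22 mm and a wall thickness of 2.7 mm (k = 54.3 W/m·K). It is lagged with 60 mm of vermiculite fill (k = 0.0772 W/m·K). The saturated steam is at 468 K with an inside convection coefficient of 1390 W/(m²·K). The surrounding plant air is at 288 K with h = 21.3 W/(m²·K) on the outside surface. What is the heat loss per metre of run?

q′ ≈ 68.3 W/m

Treating each annulus and film as a series resistance:
R_inner film = 1/(h_i·2πr₁L) = 1/(1390×2π×0.022×1) = 0.005205 K/W
R_cast iron pipe wall = ln(24.7/22)/(2π×54.3×1) = 3.393×10^-4 K/W
R_vermiculite fill = ln(84.7/24.7)/(2π×0.0772×1) = 2.541 K/W
R_outer film = 1/(h_o·2πr_oL) = 1/(21.3×2π×0.0847×1) = 0.08822 K/W
R_total = 2.634 K/W
Q = ΔT/R_total = 180/2.634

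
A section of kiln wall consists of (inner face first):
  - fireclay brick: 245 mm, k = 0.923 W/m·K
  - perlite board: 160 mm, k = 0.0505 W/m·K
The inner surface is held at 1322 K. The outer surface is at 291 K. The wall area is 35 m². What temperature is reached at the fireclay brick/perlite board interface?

Treating each layer as a thermal resistance in series:
R_fireclay brick = L/(kA) = 0.245/(0.923×35) = 0.007584 K/W
R_perlite board = L/(kA) = 0.16/(0.0505×35) = 0.09052 K/W
R_total = 0.09811 K/W;  Q = ΔT/R_total = 1031/0.09811 = 10510 W
T_interface = T_inner − Q·ΣR(inner→interface) = 1322 − 10500×0.007584

T ≈ 1240 K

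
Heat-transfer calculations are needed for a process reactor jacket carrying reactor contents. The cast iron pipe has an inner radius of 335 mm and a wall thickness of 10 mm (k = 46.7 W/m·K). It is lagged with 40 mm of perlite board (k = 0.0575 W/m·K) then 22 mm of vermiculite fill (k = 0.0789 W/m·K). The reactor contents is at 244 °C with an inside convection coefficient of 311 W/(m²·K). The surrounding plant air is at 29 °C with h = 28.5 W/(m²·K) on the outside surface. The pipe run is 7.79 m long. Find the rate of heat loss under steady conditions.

Per-layer cylindrical resistances, series-summed:
R_inner film = 1/(h_i·2πr₁L) = 1/(311×2π×0.335×7.79) = 1.961×10^-4 K/W
R_cast iron pipe wall = ln(345/335)/(2π×46.7×7.79) = 1.287×10^-5 K/W
R_perlite board = ln(385/345)/(2π×0.0575×7.79) = 0.03898 K/W
R_vermiculite fill = ln(407/385)/(2π×0.0789×7.79) = 0.01439 K/W
R_outer film = 1/(h_o·2πr_oL) = 1/(28.5×2π×0.407×7.79) = 0.001761 K/W
R_total = 0.05534 K/W
Q = ΔT/R_total = 215/0.05534

Q ≈ 3890 W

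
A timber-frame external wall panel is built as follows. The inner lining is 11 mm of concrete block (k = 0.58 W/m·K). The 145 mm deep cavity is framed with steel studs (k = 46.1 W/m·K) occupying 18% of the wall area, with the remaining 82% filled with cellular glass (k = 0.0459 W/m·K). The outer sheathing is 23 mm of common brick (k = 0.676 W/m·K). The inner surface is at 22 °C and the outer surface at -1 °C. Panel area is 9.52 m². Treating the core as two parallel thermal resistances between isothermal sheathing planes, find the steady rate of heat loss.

Sheathing layers in series; stud and cavity paths in parallel between them.
R_inner = 0.011/(0.58×9.52) = 0.001992 K/W
R_stud  = 0.145/(46.1×0.18×9.52) = 0.001836 K/W
R_cav   = 0.145/(0.0459×0.82×9.52) = 0.4047 K/W
1/R_core = 1/R_stud + 1/R_cav → R_core = 0.001827 K/W
R_outer = 0.023/(0.676×9.52) = 0.003574 K/W
R_total = 0.007393 K/W
Q = ΔT/R_total = 23/0.007393

Q ≈ 3110 W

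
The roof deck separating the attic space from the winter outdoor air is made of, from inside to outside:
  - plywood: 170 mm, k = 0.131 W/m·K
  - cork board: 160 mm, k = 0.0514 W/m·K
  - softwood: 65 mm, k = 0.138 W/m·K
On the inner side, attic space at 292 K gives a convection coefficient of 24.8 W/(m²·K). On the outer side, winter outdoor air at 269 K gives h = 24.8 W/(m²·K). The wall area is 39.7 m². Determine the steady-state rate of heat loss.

Thermal resistances in series:
R_inner film = 1/(h_i·A) = 1/(24.8×39.7) = 0.001016 K/W
R_plywood = L/(kA) = 0.17/(0.131×39.7) = 0.03269 K/W
R_cork board = L/(kA) = 0.16/(0.0514×39.7) = 0.07841 K/W
R_softwood = L/(kA) = 0.065/(0.138×39.7) = 0.01186 K/W
R_outer film = 1/(h_o·A) = 1/(24.8×39.7) = 0.001016 K/W
R_total = 0.125 K/W
Q = ΔT / R_total = 23 / 0.125

Q ≈ 184 W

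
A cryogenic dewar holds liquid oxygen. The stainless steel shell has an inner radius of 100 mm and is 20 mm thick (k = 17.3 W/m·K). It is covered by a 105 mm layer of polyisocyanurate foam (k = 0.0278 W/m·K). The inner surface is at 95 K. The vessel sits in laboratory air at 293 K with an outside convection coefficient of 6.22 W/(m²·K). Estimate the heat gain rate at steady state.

Q ≈ 17.4 W

Each spherical layer contributes R = (1/r_i − 1/r_o)/(4πk):
R_stainless steel shell = (1/0.1 − 1/0.12)/(4π×17.3) = 0.007666 K/W
R_polyisocyanurate foam = (1/0.12 − 1/0.225)/(4π×0.0278) = 11.13 K/W
R_outer film = 1/(h·4πr_o²) = 1/(6.22×4π×0.225²) = 0.2527 K/W
R_total = 11.39 K/W
Q = ΔT/R_total = 198/11.39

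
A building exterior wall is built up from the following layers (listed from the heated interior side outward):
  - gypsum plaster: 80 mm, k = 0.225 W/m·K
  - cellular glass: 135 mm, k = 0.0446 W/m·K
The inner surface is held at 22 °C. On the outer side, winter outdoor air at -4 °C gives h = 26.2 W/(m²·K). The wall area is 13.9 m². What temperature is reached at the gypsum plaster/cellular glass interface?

T ≈ 19.3 °C

Model the wall as resistances in series:
R_gypsum plaster = L/(kA) = 0.08/(0.225×13.9) = 0.02558 K/W
R_cellular glass = L/(kA) = 0.135/(0.0446×13.9) = 0.2178 K/W
R_outer film = 1/(h_o·A) = 1/(26.2×13.9) = 0.002746 K/W
R_total = 0.2461 K/W;  Q = ΔT/R_total = 26/0.2461 = 105.7 W
T_interface = T_inner − Q·ΣR(inner→interface) = 22 − 106×0.02558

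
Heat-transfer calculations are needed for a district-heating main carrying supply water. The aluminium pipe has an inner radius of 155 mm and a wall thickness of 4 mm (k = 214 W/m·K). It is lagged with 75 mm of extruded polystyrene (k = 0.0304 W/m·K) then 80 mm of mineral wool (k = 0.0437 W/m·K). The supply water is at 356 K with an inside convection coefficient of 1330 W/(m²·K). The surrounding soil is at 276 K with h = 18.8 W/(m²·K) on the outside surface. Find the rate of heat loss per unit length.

q′ ≈ 25.6 W/m

Radial resistances (cylindrical: R_cond = ln(r_o/r_i)/(2πkL), R_conv = 1/(h·2πrL)):
R_inner film = 1/(h_i·2πr₁L) = 1/(1330×2π×0.155×1) = 7.72×10^-4 K/W
R_aluminium pipe wall = ln(159/155)/(2π×214×1) = 1.895×10^-5 K/W
R_extruded polystyrene = ln(234/159)/(2π×0.0304×1) = 2.023 K/W
R_mineral wool = ln(314/234)/(2π×0.0437×1) = 1.071 K/W
R_outer film = 1/(h_o·2πr_oL) = 1/(18.8×2π×0.314×1) = 0.02696 K/W
R_total = 3.122 K/W
Q = ΔT/R_total = 80/3.122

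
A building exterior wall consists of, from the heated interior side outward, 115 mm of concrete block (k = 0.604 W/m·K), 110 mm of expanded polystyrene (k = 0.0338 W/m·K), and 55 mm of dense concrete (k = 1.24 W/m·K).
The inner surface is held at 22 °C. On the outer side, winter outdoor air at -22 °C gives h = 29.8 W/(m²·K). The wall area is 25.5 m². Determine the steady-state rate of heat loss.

Using the resistance-network approach (series):
R_concrete block = L/(kA) = 0.115/(0.604×25.5) = 0.007467 K/W
R_expanded polystyrene = L/(kA) = 0.11/(0.0338×25.5) = 0.1276 K/W
R_dense concrete = L/(kA) = 0.055/(1.24×25.5) = 0.001739 K/W
R_outer film = 1/(h_o·A) = 1/(29.8×25.5) = 0.001316 K/W
R_total = 0.1381 K/W
Q = ΔT / R_total = 44 / 0.1381

Q ≈ 319 W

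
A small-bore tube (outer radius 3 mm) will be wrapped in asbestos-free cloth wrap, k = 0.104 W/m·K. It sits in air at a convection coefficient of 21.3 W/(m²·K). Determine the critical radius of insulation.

For a cylinder r_cr = k/h = 0.104/21.3
r_cr = 4.88 mm; since the bare radius (3 mm) is below r_cr, adding a thin layer of insulation will *increase* heat loss.

r_cr ≈ 4.88 mm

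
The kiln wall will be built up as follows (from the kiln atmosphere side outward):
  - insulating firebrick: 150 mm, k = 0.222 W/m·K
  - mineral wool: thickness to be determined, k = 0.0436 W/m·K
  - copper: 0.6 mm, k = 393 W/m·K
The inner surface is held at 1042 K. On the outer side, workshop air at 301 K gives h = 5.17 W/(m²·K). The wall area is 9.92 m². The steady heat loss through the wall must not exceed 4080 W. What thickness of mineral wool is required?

L ≈ 40.7 mm

Series thermal resistances:
R_insulating firebrick = L/(kA) = 0.15/(0.222×9.92) = 0.06811 K/W
R_copper = L/(kA) = 0.0006/(393×9.92) = 1.539×10^-7 K/W
R_outer film = 1/(h_o·A) = 1/(5.17×9.92) = 0.0195 K/W
Sum of the known resistances R_other = 0.08761 K/W
Required total resistance R_tot = ΔT/Q_allow = 741/4080 = 0.1816 K/W
R_mineral wool = R_tot − R_other = 0.09401 K/W
L = R·k·A = 0.09401×0.0436×9.92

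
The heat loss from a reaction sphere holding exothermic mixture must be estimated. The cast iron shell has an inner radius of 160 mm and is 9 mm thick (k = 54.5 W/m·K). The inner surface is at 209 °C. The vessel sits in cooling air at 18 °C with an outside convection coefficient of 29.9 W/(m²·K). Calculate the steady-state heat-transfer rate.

Q ≈ 2040 W

Spherical conduction: R = (1/r_in − 1/r_out)/(4πk) per layer; series-sum.
R_cast iron shell = (1/0.16 − 1/0.169)/(4π×54.5) = 4.86×10^-4 K/W
R_outer film = 1/(h·4πr_o²) = 1/(29.9×4π×0.169²) = 0.09318 K/W
R_total = 0.09367 K/W
Q = ΔT/R_total = 191/0.09367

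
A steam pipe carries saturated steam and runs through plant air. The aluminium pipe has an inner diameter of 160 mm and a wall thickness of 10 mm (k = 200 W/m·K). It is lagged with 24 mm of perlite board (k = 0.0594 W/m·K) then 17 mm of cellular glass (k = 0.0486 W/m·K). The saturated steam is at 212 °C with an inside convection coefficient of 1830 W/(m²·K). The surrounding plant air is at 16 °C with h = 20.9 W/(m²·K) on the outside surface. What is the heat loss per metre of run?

For a radial system each layer contributes R = ln(r_out/r_in)/(2πkL); films add R = 1/(hA).
R_inner film = 1/(h_i·2πr₁L) = 1/(1830×2π×0.08×1) = 0.001087 K/W
R_aluminium pipe wall = ln(90/80)/(2π×200×1) = 9.373×10^-5 K/W
R_perlite board = ln(114/90)/(2π×0.0594×1) = 0.6334 K/W
R_cellular glass = ln(131/114)/(2π×0.0486×1) = 0.4552 K/W
R_outer film = 1/(h_o·2πr_oL) = 1/(20.9×2π×0.131×1) = 0.05813 K/W
R_total = 1.148 K/W
Q = ΔT/R_total = 196/1.148

q′ ≈ 171 W/m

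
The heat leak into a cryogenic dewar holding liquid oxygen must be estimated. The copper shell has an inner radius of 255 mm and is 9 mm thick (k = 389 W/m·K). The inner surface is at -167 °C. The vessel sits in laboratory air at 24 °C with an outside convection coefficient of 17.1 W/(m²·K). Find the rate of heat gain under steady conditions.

Q ≈ 2860 W

Radial (spherical) resistances in series:
R_copper shell = (1/0.255 − 1/0.264)/(4π×389) = 2.735×10^-5 K/W
R_outer film = 1/(h·4πr_o²) = 1/(17.1×4π×0.264²) = 0.06677 K/W
R_total = 0.0668 K/W
Q = ΔT/R_total = 191/0.0668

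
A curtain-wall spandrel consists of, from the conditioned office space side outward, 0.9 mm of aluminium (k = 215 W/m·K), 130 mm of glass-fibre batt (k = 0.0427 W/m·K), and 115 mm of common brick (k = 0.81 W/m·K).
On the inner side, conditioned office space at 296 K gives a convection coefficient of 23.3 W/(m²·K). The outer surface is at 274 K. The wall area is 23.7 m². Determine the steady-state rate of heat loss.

Q ≈ 161 W

Series thermal resistances:
R_inner film = 1/(h_i·A) = 1/(23.3×23.7) = 0.001811 K/W
R_aluminium = L/(kA) = 0.0009/(215×23.7) = 1.766×10^-7 K/W
R_glass-fibre batt = L/(kA) = 0.13/(0.0427×23.7) = 0.1285 K/W
R_common brick = L/(kA) = 0.115/(0.81×23.7) = 0.005991 K/W
R_total = 0.1363 K/W
Q = ΔT / R_total = 22 / 0.1363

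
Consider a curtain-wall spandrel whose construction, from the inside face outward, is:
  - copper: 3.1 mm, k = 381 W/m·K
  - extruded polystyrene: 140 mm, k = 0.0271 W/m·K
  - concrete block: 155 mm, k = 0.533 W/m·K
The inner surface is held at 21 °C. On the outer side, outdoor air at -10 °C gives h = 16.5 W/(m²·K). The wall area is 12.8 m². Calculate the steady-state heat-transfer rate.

Thermal resistances in series:
R_copper = L/(kA) = 0.0031/(381×12.8) = 6.357×10^-7 K/W
R_extruded polystyrene = L/(kA) = 0.14/(0.0271×12.8) = 0.4036 K/W
R_concrete block = L/(kA) = 0.155/(0.533×12.8) = 0.02272 K/W
R_outer film = 1/(h_o·A) = 1/(16.5×12.8) = 0.004735 K/W
R_total = 0.4311 K/W
Q = ΔT / R_total = 31 / 0.4311

Q ≈ 71.9 W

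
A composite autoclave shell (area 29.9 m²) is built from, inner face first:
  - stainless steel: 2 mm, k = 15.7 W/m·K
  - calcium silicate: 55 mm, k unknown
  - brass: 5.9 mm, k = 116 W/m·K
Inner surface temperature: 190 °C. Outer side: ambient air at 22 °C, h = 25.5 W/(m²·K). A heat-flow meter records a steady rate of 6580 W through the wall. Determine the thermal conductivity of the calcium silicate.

k ≈ 0.076 W/(m·K)

Thermal resistances in series:
R_stainless steel = L/(kA) = 0.002/(15.7×29.9) = 4.26×10^-6 K/W
R_brass = L/(kA) = 0.0059/(116×29.9) = 1.701×10^-6 K/W
R_outer film = 1/(h_o·A) = 1/(25.5×29.9) = 0.001312 K/W
Sum of known resistances R_other = 0.001318 K/W
Total R = ΔT/Q = 168/6580 = 0.02553 K/W
R_calcium silicate = R_total − R_other = 0.02421 K/W
k = L/(R·A) = 0.055/(0.02421×29.9)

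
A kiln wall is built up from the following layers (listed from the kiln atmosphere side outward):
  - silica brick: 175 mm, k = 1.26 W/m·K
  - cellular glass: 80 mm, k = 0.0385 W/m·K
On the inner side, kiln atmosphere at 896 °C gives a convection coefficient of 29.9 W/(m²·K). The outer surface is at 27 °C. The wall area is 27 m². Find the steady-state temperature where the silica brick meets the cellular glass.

T ≈ 829 °C

Series thermal resistances:
R_inner film = 1/(h_i·A) = 1/(29.9×27) = 0.001239 K/W
R_silica brick = L/(kA) = 0.175/(1.26×27) = 0.005144 K/W
R_cellular glass = L/(kA) = 0.08/(0.0385×27) = 0.07696 K/W
R_total = 0.08334 K/W;  Q = ΔT/R_total = 869/0.08334 = 10430 W
T_interface = T_inner − Q·ΣR(inner→interface) = 896 − 10400×0.006383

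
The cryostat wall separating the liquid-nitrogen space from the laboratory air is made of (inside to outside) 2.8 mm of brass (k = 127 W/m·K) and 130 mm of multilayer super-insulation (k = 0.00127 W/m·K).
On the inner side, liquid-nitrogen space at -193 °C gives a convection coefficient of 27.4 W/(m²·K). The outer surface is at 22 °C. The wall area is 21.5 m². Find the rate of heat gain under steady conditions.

Treating each layer as a thermal resistance in series:
R_inner film = 1/(h_i·A) = 1/(27.4×21.5) = 0.001698 K/W
R_brass = L/(kA) = 0.0028/(127×21.5) = 1.025×10^-6 K/W
R_multilayer super-insulation = L/(kA) = 0.13/(0.00127×21.5) = 4.761 K/W
R_total = 4.763 K/W
Q = ΔT / R_total = 215 / 4.763

Q ≈ 45.1 W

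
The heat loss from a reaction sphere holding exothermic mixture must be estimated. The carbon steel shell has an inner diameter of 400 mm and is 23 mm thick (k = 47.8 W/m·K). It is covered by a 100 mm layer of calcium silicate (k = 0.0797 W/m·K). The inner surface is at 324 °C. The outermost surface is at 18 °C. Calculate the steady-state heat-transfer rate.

Q ≈ 221 W

Spherical conduction: R = (1/r_in − 1/r_out)/(4πk) per layer; series-sum.
R_carbon steel shell = (1/0.2 − 1/0.223)/(4π×47.8) = 8.585×10^-4 K/W
R_calcium silicate = (1/0.223 − 1/0.323)/(4π×0.0797) = 1.386 K/W
R_total = 1.387 K/W
Q = ΔT/R_total = 306/1.387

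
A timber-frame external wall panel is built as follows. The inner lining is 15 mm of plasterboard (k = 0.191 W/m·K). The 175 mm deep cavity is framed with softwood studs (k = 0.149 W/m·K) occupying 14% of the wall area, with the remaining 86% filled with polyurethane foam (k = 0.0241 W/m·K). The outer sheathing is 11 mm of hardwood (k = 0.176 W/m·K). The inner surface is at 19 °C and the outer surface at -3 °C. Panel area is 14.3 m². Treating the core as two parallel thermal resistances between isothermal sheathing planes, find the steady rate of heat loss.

Sheathing layers in series; stud and cavity paths in parallel between them.
R_inner = 0.015/(0.191×14.3) = 0.005492 K/W
R_stud  = 0.175/(0.149×0.14×14.3) = 0.5867 K/W
R_cav   = 0.175/(0.0241×0.86×14.3) = 0.5905 K/W
1/R_core = 1/R_stud + 1/R_cav → R_core = 0.2943 K/W
R_outer = 0.011/(0.176×14.3) = 0.004371 K/W
R_total = 0.3041 K/W
Q = ΔT/R_total = 22/0.3041

Q ≈ 72.3 W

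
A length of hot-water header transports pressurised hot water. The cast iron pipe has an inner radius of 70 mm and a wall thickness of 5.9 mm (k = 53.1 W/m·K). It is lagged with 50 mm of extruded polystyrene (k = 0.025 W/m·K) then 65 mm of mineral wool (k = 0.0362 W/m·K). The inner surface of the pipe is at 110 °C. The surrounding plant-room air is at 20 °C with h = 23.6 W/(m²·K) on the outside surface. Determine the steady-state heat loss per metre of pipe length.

q′ ≈ 17.7 W/m

Cylindrical conduction, so R = ln(r₂/r₁)/(2πkL) per layer, in series:
R_cast iron pipe wall = ln(75.9/70)/(2π×53.1×1) = 2.425×10^-4 K/W
R_extruded polystyrene = ln(125.9/75.9)/(2π×0.025×1) = 3.222 K/W
R_mineral wool = ln(190.9/125.9)/(2π×0.0362×1) = 1.83 K/W
R_outer film = 1/(h_o·2πr_oL) = 1/(23.6×2π×0.1909×1) = 0.03533 K/W
R_total = 5.087 K/W
Q = ΔT/R_total = 90/5.087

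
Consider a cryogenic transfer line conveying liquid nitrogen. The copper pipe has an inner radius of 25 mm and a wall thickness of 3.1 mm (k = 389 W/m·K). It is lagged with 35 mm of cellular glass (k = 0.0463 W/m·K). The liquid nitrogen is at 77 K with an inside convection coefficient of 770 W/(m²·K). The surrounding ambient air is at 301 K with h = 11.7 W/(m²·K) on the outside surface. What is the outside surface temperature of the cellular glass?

Radial resistances (cylindrical: R_cond = ln(r_o/r_i)/(2πkL), R_conv = 1/(h·2πrL)):
R_inner film = 1/(h_i·2πr₁L) = 1/(770×2π×0.025×1) = 0.008268 K/W
R_copper pipe wall = ln(28.1/25)/(2π×389×1) = 4.783×10^-5 K/W
R_cellular glass = ln(63.1/28.1)/(2π×0.0463×1) = 2.781 K/W
R_outer film = 1/(h_o·2πr_oL) = 1/(11.7×2π×0.0631×1) = 0.2156 K/W
R_total = 3.005 K/W
Q = ΔT/R_total = 224/3.005
Q = 74.6 W/m
T_interface = T_inner + Q·ΣR(inner→interface) = 77 + 74.6×2.789

T ≈ 285 K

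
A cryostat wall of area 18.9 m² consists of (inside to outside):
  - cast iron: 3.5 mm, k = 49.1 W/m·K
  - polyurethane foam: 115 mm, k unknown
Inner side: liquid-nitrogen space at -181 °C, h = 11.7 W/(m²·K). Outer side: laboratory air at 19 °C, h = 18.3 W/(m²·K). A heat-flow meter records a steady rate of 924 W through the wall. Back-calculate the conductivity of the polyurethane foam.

k ≈ 0.0291 W/(m·K)

Thermal resistances in series:
R_inner film = 1/(h_i·A) = 1/(11.7×18.9) = 0.004522 K/W
R_cast iron = L/(kA) = 0.0035/(49.1×18.9) = 3.772×10^-6 K/W
R_outer film = 1/(h_o·A) = 1/(18.3×18.9) = 0.002891 K/W
Sum of known resistances R_other = 0.007417 K/W
Total R = ΔT/Q = 200/924 = 0.2165 K/W
R_polyurethane foam = R_total − R_other = 0.209 K/W
k = L/(R·A) = 0.115/(0.209×18.9)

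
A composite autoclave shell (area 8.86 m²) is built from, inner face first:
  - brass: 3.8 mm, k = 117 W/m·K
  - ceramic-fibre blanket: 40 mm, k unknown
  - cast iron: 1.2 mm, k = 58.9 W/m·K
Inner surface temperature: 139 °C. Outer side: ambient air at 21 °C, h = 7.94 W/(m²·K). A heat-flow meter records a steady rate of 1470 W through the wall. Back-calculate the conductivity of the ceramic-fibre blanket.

k ≈ 0.0684 W/(m·K)

Model the wall as resistances in series:
R_brass = L/(kA) = 0.0038/(117×8.86) = 3.666×10^-6 K/W
R_cast iron = L/(kA) = 0.0012/(58.9×8.86) = 2.299×10^-6 K/W
R_outer film = 1/(h_o·A) = 1/(7.94×8.86) = 0.01421 K/W
Sum of known resistances R_other = 0.01422 K/W
Total R = ΔT/Q = 118/1470 = 0.08027 K/W
R_ceramic-fibre blanket = R_total − R_other = 0.06605 K/W
k = L/(R·A) = 0.04/(0.06605×8.86)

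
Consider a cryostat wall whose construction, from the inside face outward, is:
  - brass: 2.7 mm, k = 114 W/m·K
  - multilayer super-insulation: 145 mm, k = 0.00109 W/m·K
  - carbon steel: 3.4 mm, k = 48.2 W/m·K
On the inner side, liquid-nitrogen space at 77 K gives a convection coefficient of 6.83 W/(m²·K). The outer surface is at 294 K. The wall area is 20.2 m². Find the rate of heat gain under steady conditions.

Q ≈ 32.9 W

Using the resistance-network approach (series):
R_inner film = 1/(h_i·A) = 1/(6.83×20.2) = 0.007248 K/W
R_brass = L/(kA) = 0.0027/(114×20.2) = 1.172×10^-6 K/W
R_multilayer super-insulation = L/(kA) = 0.145/(0.00109×20.2) = 6.586 K/W
R_carbon steel = L/(kA) = 0.0034/(48.2×20.2) = 3.492×10^-6 K/W
R_total = 6.593 K/W
Q = ΔT / R_total = 217 / 6.593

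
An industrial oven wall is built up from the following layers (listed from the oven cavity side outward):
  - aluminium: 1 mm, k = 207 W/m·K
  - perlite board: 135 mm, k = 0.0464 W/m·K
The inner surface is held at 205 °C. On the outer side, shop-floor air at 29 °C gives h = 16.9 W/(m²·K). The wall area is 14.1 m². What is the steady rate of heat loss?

Thermal resistances in series:
R_aluminium = L/(kA) = 0.001/(207×14.1) = 3.426×10^-7 K/W
R_perlite board = L/(kA) = 0.135/(0.0464×14.1) = 0.2063 K/W
R_outer film = 1/(h_o·A) = 1/(16.9×14.1) = 0.004197 K/W
R_total = 0.2105 K/W
Q = ΔT / R_total = 176 / 0.2105

Q ≈ 836 W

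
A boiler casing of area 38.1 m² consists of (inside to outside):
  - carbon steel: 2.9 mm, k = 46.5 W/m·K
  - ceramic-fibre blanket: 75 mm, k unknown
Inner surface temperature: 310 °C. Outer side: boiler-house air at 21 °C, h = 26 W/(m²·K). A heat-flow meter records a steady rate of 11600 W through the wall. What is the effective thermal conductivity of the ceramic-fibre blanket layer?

Treating each layer as a thermal resistance in series:
R_carbon steel = L/(kA) = 0.0029/(46.5×38.1) = 1.637×10^-6 K/W
R_outer film = 1/(h_o·A) = 1/(26×38.1) = 0.001009 K/W
Sum of known resistances R_other = 0.001011 K/W
Total R = ΔT/Q = 289/11600 = 0.02491 K/W
R_ceramic-fibre blanket = R_total − R_other = 0.0239 K/W
k = L/(R·A) = 0.075/(0.0239×38.1)

k ≈ 0.0824 W/(m·K)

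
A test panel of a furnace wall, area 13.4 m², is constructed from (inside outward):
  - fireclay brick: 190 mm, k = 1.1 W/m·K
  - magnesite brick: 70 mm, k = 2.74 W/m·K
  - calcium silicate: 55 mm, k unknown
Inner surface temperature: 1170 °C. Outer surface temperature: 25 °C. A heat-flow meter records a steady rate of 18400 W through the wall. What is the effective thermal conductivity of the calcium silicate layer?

Model the wall as resistances in series:
R_fireclay brick = L/(kA) = 0.19/(1.1×13.4) = 0.01289 K/W
R_magnesite brick = L/(kA) = 0.07/(2.74×13.4) = 0.001907 K/W
Sum of known resistances R_other = 0.0148 K/W
Total R = ΔT/Q = 1145/18400 = 0.06223 K/W
R_calcium silicate = R_total − R_other = 0.04743 K/W
k = L/(R·A) = 0.055/(0.04743×13.4)

k ≈ 0.0865 W/(m·K)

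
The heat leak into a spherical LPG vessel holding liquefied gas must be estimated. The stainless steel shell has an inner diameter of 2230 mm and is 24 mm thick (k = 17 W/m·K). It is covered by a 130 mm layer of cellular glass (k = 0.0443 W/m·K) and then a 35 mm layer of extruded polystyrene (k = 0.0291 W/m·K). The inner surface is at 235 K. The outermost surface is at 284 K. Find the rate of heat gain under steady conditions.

Q ≈ 223 W

Each spherical layer contributes R = (1/r_i − 1/r_o)/(4πk):
R_stainless steel shell = (1/1.115 − 1/1.139)/(4π×17) = 8.846×10^-5 K/W
R_cellular glass = (1/1.139 − 1/1.269)/(4π×0.0443) = 0.1616 K/W
R_extruded polystyrene = (1/1.269 − 1/1.304)/(4π×0.0291) = 0.05784 K/W
R_total = 0.2195 K/W
Q = ΔT/R_total = 49/0.2195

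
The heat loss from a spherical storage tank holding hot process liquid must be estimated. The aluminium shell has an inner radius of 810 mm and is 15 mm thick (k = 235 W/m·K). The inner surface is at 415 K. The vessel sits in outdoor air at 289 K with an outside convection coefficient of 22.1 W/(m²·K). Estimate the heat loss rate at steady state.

Radial (spherical) resistances in series:
R_aluminium shell = (1/0.81 − 1/0.825)/(4π×235) = 7.601×10^-6 K/W
R_outer film = 1/(h·4πr_o²) = 1/(22.1×4π×0.825²) = 0.00529 K/W
R_total = 0.005298 K/W
Q = ΔT/R_total = 126/0.005298

Q ≈ 23800 W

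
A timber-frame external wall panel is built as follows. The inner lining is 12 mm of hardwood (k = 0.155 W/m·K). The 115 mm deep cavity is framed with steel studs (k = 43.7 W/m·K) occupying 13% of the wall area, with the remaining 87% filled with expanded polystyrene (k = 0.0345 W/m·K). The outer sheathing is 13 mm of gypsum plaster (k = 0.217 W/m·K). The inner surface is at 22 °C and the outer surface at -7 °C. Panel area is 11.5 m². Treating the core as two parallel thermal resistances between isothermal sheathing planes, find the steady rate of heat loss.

Q ≈ 2120 W

Sheathing layers in series; stud and cavity paths in parallel between them.
R_inner = 0.012/(0.155×11.5) = 0.006732 K/W
R_stud  = 0.115/(43.7×0.13×11.5) = 0.00176 K/W
R_cav   = 0.115/(0.0345×0.87×11.5) = 0.3332 K/W
1/R_core = 1/R_stud + 1/R_cav → R_core = 0.001751 K/W
R_outer = 0.013/(0.217×11.5) = 0.005209 K/W
R_total = 0.01369 K/W
Q = ΔT/R_total = 29/0.01369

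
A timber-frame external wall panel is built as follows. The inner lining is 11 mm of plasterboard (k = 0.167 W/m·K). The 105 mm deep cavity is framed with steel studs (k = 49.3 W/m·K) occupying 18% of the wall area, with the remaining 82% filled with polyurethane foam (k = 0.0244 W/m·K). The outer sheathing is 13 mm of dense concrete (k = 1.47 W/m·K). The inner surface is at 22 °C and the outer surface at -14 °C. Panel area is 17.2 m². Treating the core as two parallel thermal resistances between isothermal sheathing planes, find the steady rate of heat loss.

Q ≈ 7160 W

Sheathing layers in series; stud and cavity paths in parallel between them.
R_inner = 0.011/(0.167×17.2) = 0.00383 K/W
R_stud  = 0.105/(49.3×0.18×17.2) = 6.879×10^-4 K/W
R_cav   = 0.105/(0.0244×0.82×17.2) = 0.3051 K/W
1/R_core = 1/R_stud + 1/R_cav → R_core = 6.864×10^-4 K/W
R_outer = 0.013/(1.47×17.2) = 5.142×10^-4 K/W
R_total = 0.00503 K/W
Q = ΔT/R_total = 36/0.00503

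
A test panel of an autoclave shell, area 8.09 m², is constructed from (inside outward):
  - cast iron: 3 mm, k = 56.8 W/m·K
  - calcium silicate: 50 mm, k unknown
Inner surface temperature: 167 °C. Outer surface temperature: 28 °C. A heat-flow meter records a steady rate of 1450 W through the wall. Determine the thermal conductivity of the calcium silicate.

k ≈ 0.0645 W/(m·K)

Using the resistance-network approach (series):
R_cast iron = L/(kA) = 0.003/(56.8×8.09) = 6.529×10^-6 K/W
Sum of known resistances R_other = 6.529×10^-6 K/W
Total R = ΔT/Q = 139/1450 = 0.09586 K/W
R_calcium silicate = R_total − R_other = 0.09586 K/W
k = L/(R·A) = 0.05/(0.09586×8.09)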